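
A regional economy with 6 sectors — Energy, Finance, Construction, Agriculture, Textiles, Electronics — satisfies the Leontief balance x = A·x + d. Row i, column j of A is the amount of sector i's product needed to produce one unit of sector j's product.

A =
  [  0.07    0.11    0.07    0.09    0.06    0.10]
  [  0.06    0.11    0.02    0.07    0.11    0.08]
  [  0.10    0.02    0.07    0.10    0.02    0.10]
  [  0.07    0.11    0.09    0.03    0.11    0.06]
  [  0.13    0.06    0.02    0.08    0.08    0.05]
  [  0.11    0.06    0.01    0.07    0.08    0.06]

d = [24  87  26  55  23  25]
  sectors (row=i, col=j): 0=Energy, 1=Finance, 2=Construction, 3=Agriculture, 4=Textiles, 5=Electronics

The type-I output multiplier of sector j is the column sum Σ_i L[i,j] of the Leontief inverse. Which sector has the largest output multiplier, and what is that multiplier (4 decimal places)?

Form M = I − A:
  [  0.93   -0.11   -0.07   -0.09   -0.06   -0.10]
  [ -0.06    0.89   -0.02   -0.07   -0.11   -0.08]
  [ -0.10   -0.02    0.93   -0.10   -0.02   -0.10]
  [ -0.07   -0.11   -0.09    0.97   -0.11   -0.06]
  [ -0.13   -0.06   -0.02   -0.08    0.92   -0.05]
  [ -0.11   -0.06   -0.01   -0.07   -0.08    0.94]
Leontief inverse L = M⁻¹:
  [  1.1487    0.1836    0.1099    0.1541    0.1321    0.1664]
  [  0.1324    1.1782    0.0529    0.1274    0.1778    0.1376]
  [  0.1648    0.0798    1.1075    0.1528    0.0762    0.1559]
  [  0.1462    0.1761    0.1257    1.0934    0.1748    0.1230]
  [  0.1966    0.1264    0.0563    0.1350    1.1416    0.1070]
  [  0.1722    0.1214    0.0422    0.1207    0.1378    1.1120]
Total output x = L · d:
  x_0 = 1.1487·24 + 0.1836·87 + 0.1099·26 + 0.1541·55 + 0.1321·23 + 0.1664·25 = 62.0744
  x_1 = 0.1324·24 + 1.1782·87 + 0.0529·26 + 0.1274·55 + 0.1778·23 + 0.1376·25 = 121.5887
  x_2 = 0.1648·24 + 0.0798·87 + 1.1075·26 + 0.1528·55 + 0.0762·23 + 0.1559·25 = 53.7454
  x_3 = 0.1462·24 + 0.1761·87 + 0.1257·26 + 1.0934·55 + 0.1748·23 + 0.1230·25 = 89.3304
  x_4 = 0.1966·24 + 0.1264·87 + 0.0563·26 + 0.1350·55 + 1.1416·23 + 0.1070·25 = 53.5396
  x_5 = 0.1722·24 + 0.1214·87 + 0.0422·26 + 0.1207·55 + 0.1378·23 + 1.1120·25 = 53.4013
Output multipliers (column sums of L):
  Energy: 1.9609
  Finance: 1.8655
  Construction: 1.4945
  Agriculture: 1.7834
  Textiles: 1.8403
  Electronics: 1.8019

Energy (1.9609)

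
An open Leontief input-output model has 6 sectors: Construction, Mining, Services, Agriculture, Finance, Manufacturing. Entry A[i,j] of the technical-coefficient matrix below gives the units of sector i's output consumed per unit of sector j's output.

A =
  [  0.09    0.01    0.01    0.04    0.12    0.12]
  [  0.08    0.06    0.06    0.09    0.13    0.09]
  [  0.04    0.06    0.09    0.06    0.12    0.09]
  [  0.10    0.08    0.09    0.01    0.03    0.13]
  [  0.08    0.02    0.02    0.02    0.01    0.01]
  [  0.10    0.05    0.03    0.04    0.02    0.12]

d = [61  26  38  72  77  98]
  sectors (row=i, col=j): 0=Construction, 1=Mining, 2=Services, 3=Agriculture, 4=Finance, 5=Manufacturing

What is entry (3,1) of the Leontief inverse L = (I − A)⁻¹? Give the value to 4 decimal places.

Form M = I − A:
  [  0.91   -0.01   -0.01   -0.04   -0.12   -0.12]
  [ -0.08    0.94   -0.06   -0.09   -0.13   -0.09]
  [ -0.04   -0.06    0.91   -0.06   -0.12   -0.09]
  [ -0.10   -0.08   -0.09    0.99   -0.03   -0.13]
  [ -0.08   -0.02   -0.02   -0.02    0.99   -0.01]
  [ -0.10   -0.05   -0.03   -0.04   -0.02    0.88]
Leontief inverse L = M⁻¹:
  [  1.1420    0.0316    0.0297    0.0609    0.1515    0.1727]
  [  0.1473    1.0942    0.0951    0.1214    0.1800    0.1617]
  [  0.0988    0.0921    1.1237    0.0900    0.1661    0.1530]
  [  0.1592    0.1107    0.1207    1.0437    0.0841    0.2005]
  [  0.1020    0.0295    0.0300    0.0309    1.0316    0.0363]
  [  0.1511    0.0746    0.0532    0.0650    0.0604    1.1803]
Total output x = L · d:
  x_0 = 1.1420·61 + 0.0316·26 + 0.0297·38 + 0.0609·72 + 0.1515·77 + 0.1727·98 = 104.5827
  x_1 = 0.1473·61 + 1.0942·26 + 0.0951·38 + 0.1214·72 + 0.1800·77 + 0.1617·98 = 79.4911
  x_2 = 0.0988·61 + 0.0921·26 + 1.1237·38 + 0.0900·72 + 0.1661·77 + 0.1530·98 = 85.3823
  x_3 = 0.1592·61 + 0.1107·26 + 0.1207·38 + 1.0437·72 + 0.0841·77 + 0.2005·98 = 118.4505
  x_4 = 0.1020·61 + 0.0295·26 + 0.0300·38 + 0.0309·72 + 1.0316·77 + 0.0363·98 = 93.3484
  x_5 = 0.1511·61 + 0.0746·26 + 0.0532·38 + 0.0650·72 + 0.0604·77 + 1.1803·98 = 138.1810

L[3,1] = 0.1107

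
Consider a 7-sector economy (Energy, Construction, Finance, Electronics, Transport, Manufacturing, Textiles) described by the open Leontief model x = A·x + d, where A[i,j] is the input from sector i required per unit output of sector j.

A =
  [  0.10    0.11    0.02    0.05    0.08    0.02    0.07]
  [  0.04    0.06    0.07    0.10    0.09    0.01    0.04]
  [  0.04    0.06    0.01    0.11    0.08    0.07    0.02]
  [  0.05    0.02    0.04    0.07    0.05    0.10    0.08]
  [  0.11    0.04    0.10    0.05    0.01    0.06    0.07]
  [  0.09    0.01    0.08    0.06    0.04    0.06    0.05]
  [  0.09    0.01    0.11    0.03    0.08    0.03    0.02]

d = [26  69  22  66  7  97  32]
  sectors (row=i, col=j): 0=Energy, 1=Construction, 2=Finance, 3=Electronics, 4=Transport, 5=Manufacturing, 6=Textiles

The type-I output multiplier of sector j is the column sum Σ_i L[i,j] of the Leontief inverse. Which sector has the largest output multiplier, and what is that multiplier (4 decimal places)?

Energy (1.8865)

Form M = I − A:
  [  0.90   -0.11   -0.02   -0.05   -0.08   -0.02   -0.07]
  [ -0.04    0.94   -0.07   -0.10   -0.09   -0.01   -0.04]
  [ -0.04   -0.06    0.99   -0.11   -0.08   -0.07   -0.02]
  [ -0.05   -0.02   -0.04    0.93   -0.05   -0.10   -0.08]
  [ -0.11   -0.04   -0.10   -0.05    0.99   -0.06   -0.07]
  [ -0.09   -0.01   -0.08   -0.06   -0.04    0.94   -0.05]
  [ -0.09   -0.01   -0.11   -0.03   -0.08   -0.03    0.98]
Leontief inverse L = M⁻¹:
  [  1.1585    0.1492    0.0676    0.1003    0.1288    0.0537    0.1103]
  [  0.0902    1.0915    0.1107    0.1480    0.1311    0.0484    0.0772]
  [  0.0899    0.0876    1.0512    0.1536    0.1169    0.1068    0.0578]
  [  0.1040    0.0477    0.0835    1.1133    0.0906    0.1368    0.1154]
  [  0.1650    0.0776    0.1395    0.1003    1.0593    0.0964    0.1066]
  [  0.1405    0.0420    0.1160    0.1035    0.0808    1.0948    0.0842]
  [  0.1384    0.0438    0.1428    0.0734    0.1180    0.0630    1.0526]
Total output x = L · d:
  x_0 = 1.1585·26 + 0.1492·69 + 0.0676·22 + 0.1003·66 + 0.1288·7 + 0.0537·97 + 0.1103·32 = 58.1629
  x_1 = 0.0902·26 + 1.0915·69 + 0.1107·22 + 0.1480·66 + 0.1311·7 + 0.0484·97 + 0.0772·32 = 97.9398
  x_2 = 0.0899·26 + 0.0876·69 + 1.0512·22 + 0.1536·66 + 0.1169·7 + 0.1068·97 + 0.0578·32 = 54.6722
  x_3 = 0.1040·26 + 0.0477·69 + 0.0835·22 + 1.1133·66 + 0.0906·7 + 0.1368·97 + 0.1154·32 = 98.9096
  x_4 = 0.1650·26 + 0.0776·69 + 0.1395·22 + 0.1003·66 + 1.0593·7 + 0.0964·97 + 0.1066·32 = 39.5121
  x_5 = 0.1405·26 + 0.0420·69 + 0.1160·22 + 0.1035·66 + 0.0808·7 + 1.0948·97 + 0.0842·32 = 125.3872
  x_6 = 0.1384·26 + 0.0438·69 + 0.1428·22 + 0.0734·66 + 0.1180·7 + 0.0630·97 + 1.0526·32 = 55.2223
Output multipliers (column sums of L):
  Energy: 1.8865
  Construction: 1.5395
  Finance: 1.7113
  Electronics: 1.7924
  Transport: 1.7256
  Manufacturing: 1.5998
  Textiles: 1.6041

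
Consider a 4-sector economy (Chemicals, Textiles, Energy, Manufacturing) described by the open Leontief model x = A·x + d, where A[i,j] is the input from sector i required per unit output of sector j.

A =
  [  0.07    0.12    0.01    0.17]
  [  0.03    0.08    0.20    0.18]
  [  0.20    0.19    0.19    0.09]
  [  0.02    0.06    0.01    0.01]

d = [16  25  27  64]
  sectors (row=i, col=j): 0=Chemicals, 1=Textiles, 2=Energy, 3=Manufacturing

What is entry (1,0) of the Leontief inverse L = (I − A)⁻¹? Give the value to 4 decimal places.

Form M = I − A:
  [  0.93   -0.12   -0.01   -0.17]
  [ -0.03    0.92   -0.20   -0.18]
  [ -0.20   -0.19    0.81   -0.09]
  [ -0.02   -0.06   -0.01    0.99]
Leontief inverse L = M⁻¹:
  [  1.0981    0.1699    0.0583    0.2248]
  [  0.1072    1.1789    0.2956    0.2596]
  [  0.2998    0.3272    1.3219    0.2311]
  [  0.0317    0.0782    0.0324    1.0327]
Total output x = L · d:
  x_0 = 1.0981·16 + 0.1699·25 + 0.0583·27 + 0.2248·64 = 37.7767
  x_1 = 0.1072·16 + 1.1789·25 + 0.2956·27 + 0.2596·64 = 55.7861
  x_2 = 0.2998·16 + 0.3272·25 + 1.3219·27 + 0.2311·64 = 63.4612
  x_3 = 0.0317·16 + 0.0782·25 + 0.0324·27 + 1.0327·64 = 69.4316

L[1,0] = 0.1072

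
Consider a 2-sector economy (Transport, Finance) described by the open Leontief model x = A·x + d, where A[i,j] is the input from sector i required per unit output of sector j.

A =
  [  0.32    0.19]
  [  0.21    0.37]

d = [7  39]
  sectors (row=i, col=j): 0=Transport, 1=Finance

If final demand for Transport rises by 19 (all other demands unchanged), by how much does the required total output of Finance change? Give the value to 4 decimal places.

Form M = I − A:
  [  0.68   -0.19]
  [ -0.21    0.63]
Leontief inverse L = M⁻¹:
  [  1.6216    0.4891]
  [  0.5405    1.7503]
Total output x = L · d:
  x_0 = 1.6216·7 + 0.4891·39 = 30.4247
  x_1 = 0.5405·7 + 1.7503·39 = 72.0463
Δx_1 = L[1,0] · Δd_0 = 0.5405 · 19 = 10.2703

10.2703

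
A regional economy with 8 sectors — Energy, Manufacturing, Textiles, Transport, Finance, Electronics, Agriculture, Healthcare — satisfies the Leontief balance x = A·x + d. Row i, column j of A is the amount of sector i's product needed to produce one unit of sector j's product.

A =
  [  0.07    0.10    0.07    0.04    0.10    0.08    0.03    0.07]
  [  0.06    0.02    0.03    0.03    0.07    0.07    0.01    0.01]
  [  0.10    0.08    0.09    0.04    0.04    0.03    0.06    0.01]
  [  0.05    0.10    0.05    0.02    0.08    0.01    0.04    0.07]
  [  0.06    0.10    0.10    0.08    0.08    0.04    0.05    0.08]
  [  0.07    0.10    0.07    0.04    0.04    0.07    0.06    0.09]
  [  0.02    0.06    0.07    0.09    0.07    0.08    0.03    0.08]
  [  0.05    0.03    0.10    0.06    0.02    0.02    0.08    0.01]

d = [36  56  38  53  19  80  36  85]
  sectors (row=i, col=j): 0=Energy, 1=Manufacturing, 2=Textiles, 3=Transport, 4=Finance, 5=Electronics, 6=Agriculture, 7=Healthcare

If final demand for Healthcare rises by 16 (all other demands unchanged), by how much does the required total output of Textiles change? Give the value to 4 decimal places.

Form M = I − A:
  [  0.93   -0.10   -0.07   -0.04   -0.10   -0.08   -0.03   -0.07]
  [ -0.06    0.98   -0.03   -0.03   -0.07   -0.07   -0.01   -0.01]
  [ -0.10   -0.08    0.91   -0.04   -0.04   -0.03   -0.06   -0.01]
  [ -0.05   -0.10   -0.05    0.98   -0.08   -0.01   -0.04   -0.07]
  [ -0.06   -0.10   -0.10   -0.08    0.92   -0.04   -0.05   -0.08]
  [ -0.07   -0.10   -0.07   -0.04   -0.04    0.93   -0.06   -0.09]
  [ -0.02   -0.06   -0.07   -0.09   -0.07   -0.08    0.97   -0.08]
  [ -0.05   -0.03   -0.10   -0.06   -0.02   -0.02   -0.08    0.99]
Leontief inverse L = M⁻¹:
  [  1.1361    0.1760    0.1459    0.0911    0.1654    0.1330    0.0765    0.1217]
  [  0.0975    1.0671    0.0731    0.0585    0.1081    0.1004    0.0363    0.0433]
  [  0.1538    0.1426    1.1492    0.0803    0.0961    0.0753    0.0945    0.0518]
  [  0.0974    0.1524    0.1058    1.0590    0.1288    0.0487    0.0731    0.1051]
  [  0.1279    0.1777    0.1781    0.1324    1.1479    0.0922    0.0979    0.1311]
  [  0.1313    0.1691    0.1409    0.0882    0.1006    1.1210    0.1040    0.1371]
  [  0.0773    0.1276    0.1371    0.1341    0.1254    0.1225    1.0731    0.1256]
  [  0.0932    0.0822    0.1496    0.0940    0.0645    0.0547    0.1097    1.0447]
Total output x = L · d:
  x_0 = 1.1361·36 + 0.1760·56 + 0.1459·38 + 0.0911·53 + 0.1654·19 + 0.1330·80 + 0.0765·36 + 0.1217·85 = 88.0003
  x_1 = 0.0975·36 + 1.0671·56 + 0.0731·38 + 0.0585·53 + 0.1081·19 + 0.1004·80 + 0.0363·36 + 0.0433·85 = 84.2258
  x_2 = 0.1538·36 + 0.1426·56 + 1.1492·38 + 0.0803·53 + 0.0961·19 + 0.0753·80 + 0.0945·36 + 0.0518·85 = 77.0993
  x_3 = 0.0974·36 + 0.1524·56 + 0.1058·38 + 1.0590·53 + 0.1288·19 + 0.0487·80 + 0.0731·36 + 0.1051·85 = 90.1052
  x_4 = 0.1279·36 + 0.1777·56 + 0.1781·38 + 0.1324·53 + 1.1479·19 + 0.0922·80 + 0.0979·36 + 0.1311·85 = 72.1899
  x_5 = 0.1313·36 + 0.1691·56 + 0.1409·38 + 0.0882·53 + 0.1006·19 + 1.1210·80 + 0.1040·36 + 0.1371·85 = 131.2086
  x_6 = 0.0773·36 + 0.1276·56 + 0.1371·38 + 0.1341·53 + 0.1254·19 + 0.1225·80 + 1.0731·36 + 0.1256·85 = 83.7406
  x_7 = 0.0932·36 + 0.0822·56 + 0.1496·38 + 0.0940·53 + 0.0645·19 + 0.0547·80 + 0.1097·36 + 1.0447·85 = 116.9800
Δx_2 = L[2,7] · Δd_7 = 0.0518 · 16 = 0.8295

0.8295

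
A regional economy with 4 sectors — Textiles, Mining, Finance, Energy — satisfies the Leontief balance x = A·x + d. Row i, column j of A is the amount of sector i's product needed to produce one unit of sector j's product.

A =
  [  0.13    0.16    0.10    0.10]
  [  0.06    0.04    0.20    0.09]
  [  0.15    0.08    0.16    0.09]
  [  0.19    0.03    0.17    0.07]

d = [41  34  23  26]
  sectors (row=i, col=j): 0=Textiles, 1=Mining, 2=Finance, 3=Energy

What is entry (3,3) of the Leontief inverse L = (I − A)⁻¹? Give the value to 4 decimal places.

Form M = I − A:
  [  0.87   -0.16   -0.10   -0.10]
  [ -0.06    0.96   -0.20   -0.09]
  [ -0.15   -0.08    0.84   -0.09]
  [ -0.19   -0.03   -0.17    0.93]
Leontief inverse L = M⁻¹:
  [  1.2462    0.2334    0.2403    0.1798]
  [  0.1634    1.0998    0.3125    0.1542]
  [  0.2713    0.1584    1.2949    0.1698]
  [  0.3095    0.1121    0.2959    1.1480]
Total output x = L · d:
  x_0 = 1.2462·41 + 0.2334·34 + 0.2403·23 + 0.1798·26 = 69.2325
  x_1 = 0.1634·41 + 1.0998·34 + 0.3125·23 + 0.1542·26 = 55.2903
  x_2 = 0.2713·41 + 0.1584·34 + 1.2949·23 + 0.1698·26 = 50.7046
  x_3 = 0.3095·41 + 0.1121·34 + 0.2959·23 + 1.1480·26 = 53.1534

L[3,3] = 1.1480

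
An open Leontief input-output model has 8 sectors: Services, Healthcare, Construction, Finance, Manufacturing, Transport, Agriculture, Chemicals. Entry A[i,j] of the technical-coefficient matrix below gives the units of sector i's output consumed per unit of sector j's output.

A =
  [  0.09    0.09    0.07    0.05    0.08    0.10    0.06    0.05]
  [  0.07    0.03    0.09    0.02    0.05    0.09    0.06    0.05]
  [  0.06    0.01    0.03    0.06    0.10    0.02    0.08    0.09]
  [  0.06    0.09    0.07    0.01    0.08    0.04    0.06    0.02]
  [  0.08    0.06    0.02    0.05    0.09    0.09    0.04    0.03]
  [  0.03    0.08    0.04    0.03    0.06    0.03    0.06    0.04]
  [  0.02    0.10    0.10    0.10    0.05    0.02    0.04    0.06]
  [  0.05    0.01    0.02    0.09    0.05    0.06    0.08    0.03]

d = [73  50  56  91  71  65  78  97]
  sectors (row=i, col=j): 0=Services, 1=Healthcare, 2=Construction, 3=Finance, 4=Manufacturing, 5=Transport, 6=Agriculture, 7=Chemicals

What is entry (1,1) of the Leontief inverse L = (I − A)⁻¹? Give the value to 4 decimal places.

L[1,1] = 1.0797

Form M = I − A:
  [  0.91   -0.09   -0.07   -0.05   -0.08   -0.10   -0.06   -0.05]
  [ -0.07    0.97   -0.09   -0.02   -0.05   -0.09   -0.06   -0.05]
  [ -0.06   -0.01    0.97   -0.06   -0.10   -0.02   -0.08   -0.09]
  [ -0.06   -0.09   -0.07    0.99   -0.08   -0.04   -0.06   -0.02]
  [ -0.08   -0.06   -0.02   -0.05    0.91   -0.09   -0.04   -0.03]
  [ -0.03   -0.08   -0.04   -0.03   -0.06    0.97   -0.06   -0.04]
  [ -0.02   -0.10   -0.10   -0.10   -0.05   -0.02    0.96   -0.06]
  [ -0.05   -0.01   -0.02   -0.09   -0.05   -0.06   -0.08    0.97]
Leontief inverse L = M⁻¹:
  [  1.1537    0.1550    0.1300    0.1039    0.1565    0.1636    0.1243    0.1009]
  [  0.1179    1.0797    0.1346    0.0651    0.1103    0.1360    0.1108    0.0914]
  [  0.1085    0.0610    1.0740    0.1063    0.1588    0.0686    0.1282    0.1262]
  [  0.1079    0.1360    0.1149    1.0510    0.1369    0.0880    0.1067    0.0594]
  [  0.1305    0.1139    0.0666    0.0904    1.1499    0.1418    0.0889    0.0676]
  [  0.0695    0.1192    0.0789    0.0651    0.1070    1.0699    0.0998    0.0720]
  [  0.0727    0.1483    0.1495    0.1435    0.1139    0.0697    1.0945    0.1023]
  [  0.0900    0.0585    0.0615    0.1263    0.1005    0.0987    0.1211    1.0616]
Total output x = L · d:
  x_0 = 1.1537·73 + 0.1550·50 + 0.1300·56 + 0.1039·91 + 0.1565·71 + 0.1636·65 + 0.1243·78 + 0.1009·97 = 149.9367
  x_1 = 0.1179·73 + 1.0797·50 + 0.1346·56 + 0.0651·91 + 0.1103·71 + 0.1360·65 + 0.1108·78 + 0.0914·97 = 110.2322
  x_2 = 0.1085·73 + 0.0610·50 + 1.0740·56 + 0.1063·91 + 0.1588·71 + 0.0686·65 + 0.1282·78 + 0.1262·97 = 118.7573
  x_3 = 0.1079·73 + 0.1360·50 + 0.1149·56 + 1.0510·91 + 0.1369·71 + 0.0880·65 + 0.1067·78 + 0.0594·97 = 146.2786
  x_4 = 0.1305·73 + 0.1139·50 + 0.0666·56 + 0.0904·91 + 1.1499·71 + 0.1418·65 + 0.0889·78 + 0.0676·97 = 131.5256
  x_5 = 0.0695·73 + 0.1192·50 + 0.0789·56 + 0.0651·91 + 0.1070·71 + 1.0699·65 + 0.0998·78 + 0.0720·97 = 113.2855
  x_6 = 0.0727·73 + 0.1483·50 + 0.1495·56 + 0.1435·91 + 0.1139·71 + 0.0697·65 + 1.0945·78 + 0.1023·97 = 142.0739
  x_7 = 0.0900·73 + 0.0585·50 + 0.0615·56 + 0.1263·91 + 0.1005·71 + 0.0987·65 + 0.1211·78 + 1.0616·97 = 150.3904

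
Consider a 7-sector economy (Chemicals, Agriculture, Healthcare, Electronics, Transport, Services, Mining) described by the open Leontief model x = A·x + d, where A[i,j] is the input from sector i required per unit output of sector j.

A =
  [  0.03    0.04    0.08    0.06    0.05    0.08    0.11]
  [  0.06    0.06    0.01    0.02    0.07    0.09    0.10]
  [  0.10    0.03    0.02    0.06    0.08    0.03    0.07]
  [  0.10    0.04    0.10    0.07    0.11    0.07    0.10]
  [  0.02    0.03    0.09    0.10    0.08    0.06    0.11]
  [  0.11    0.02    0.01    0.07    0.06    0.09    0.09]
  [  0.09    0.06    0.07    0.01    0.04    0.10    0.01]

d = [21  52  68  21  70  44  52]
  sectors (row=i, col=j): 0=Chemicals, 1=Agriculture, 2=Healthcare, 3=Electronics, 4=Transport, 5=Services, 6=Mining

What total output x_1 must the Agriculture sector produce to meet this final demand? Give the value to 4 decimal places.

86.6975

Form M = I − A:
  [  0.97   -0.04   -0.08   -0.06   -0.05   -0.08   -0.11]
  [ -0.06    0.94   -0.01   -0.02   -0.07   -0.09   -0.10]
  [ -0.10   -0.03    0.98   -0.06   -0.08   -0.03   -0.07]
  [ -0.10   -0.04   -0.10    0.93   -0.11   -0.07   -0.10]
  [ -0.02   -0.03   -0.09   -0.10    0.92   -0.06   -0.11]
  [ -0.11   -0.02   -0.01   -0.07   -0.06    0.91   -0.09]
  [ -0.09   -0.06   -0.07   -0.01   -0.04   -0.10    0.99]
Leontief inverse L = M⁻¹:
  [  1.0931    0.0722    0.1239    0.1038    0.1048    0.1412    0.1725]
  [  0.1127    1.0898    0.0500    0.0595    0.1171    0.1491    0.1587]
  [  0.1482    0.0588    1.0654    0.1011    0.1284    0.0845    0.1299]
  [  0.1765    0.0818    0.1625    1.1318    0.1831    0.1487    0.1876]
  [  0.0888    0.0654    0.1424    0.1507    1.1432    0.1257    0.1802]
  [  0.1694    0.0524    0.0599    0.1169    0.1146    1.1548    0.1579]
  [  0.1392    0.0855    0.1031    0.0495    0.0853    0.1511    1.0697]
Total output x = L · d:
  x_0 = 1.0931·21 + 0.0722·52 + 0.1239·68 + 0.1038·21 + 0.1048·70 + 0.1412·44 + 0.1725·52 = 59.8353
  x_1 = 0.1127·21 + 1.0898·52 + 0.0500·68 + 0.0595·21 + 0.1171·70 + 0.1491·44 + 0.1587·52 = 86.6975
  x_2 = 0.1482·21 + 0.0588·52 + 1.0654·68 + 0.1011·21 + 0.1284·70 + 0.0845·44 + 0.1299·52 = 100.1973
  x_3 = 0.1765·21 + 0.0818·52 + 0.1625·68 + 1.1318·21 + 0.1831·70 + 0.1487·44 + 0.1876·52 = 71.8941
  x_4 = 0.0888·21 + 0.0654·52 + 0.1424·68 + 0.1507·21 + 1.1432·70 + 0.1257·44 + 0.1802·52 = 113.0420
  x_5 = 0.1694·21 + 0.0524·52 + 0.0599·68 + 0.1169·21 + 0.1146·70 + 1.1548·44 + 0.1579·52 = 79.8490
  x_6 = 0.1392·21 + 0.0855·52 + 0.1031·68 + 0.0495·21 + 0.0853·70 + 0.1511·44 + 1.0697·52 = 83.6630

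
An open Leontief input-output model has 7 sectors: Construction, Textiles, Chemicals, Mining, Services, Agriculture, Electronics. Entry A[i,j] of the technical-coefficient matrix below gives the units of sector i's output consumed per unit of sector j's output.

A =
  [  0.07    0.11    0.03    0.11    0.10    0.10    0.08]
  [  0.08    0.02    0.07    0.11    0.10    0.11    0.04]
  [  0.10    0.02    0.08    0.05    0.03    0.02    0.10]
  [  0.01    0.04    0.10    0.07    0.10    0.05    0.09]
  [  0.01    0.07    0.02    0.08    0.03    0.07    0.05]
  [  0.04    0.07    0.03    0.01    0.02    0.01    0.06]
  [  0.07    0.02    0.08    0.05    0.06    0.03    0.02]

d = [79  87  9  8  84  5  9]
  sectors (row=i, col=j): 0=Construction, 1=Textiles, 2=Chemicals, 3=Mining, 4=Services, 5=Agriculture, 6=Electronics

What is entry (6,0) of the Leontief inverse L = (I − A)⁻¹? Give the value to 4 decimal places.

Form M = I − A:
  [  0.93   -0.11   -0.03   -0.11   -0.10   -0.10   -0.08]
  [ -0.08    0.98   -0.07   -0.11   -0.10   -0.11   -0.04]
  [ -0.10   -0.02    0.92   -0.05   -0.03   -0.02   -0.10]
  [ -0.01   -0.04   -0.10    0.93   -0.10   -0.05   -0.09]
  [ -0.01   -0.07   -0.02   -0.08    0.97   -0.07   -0.05]
  [ -0.04   -0.07   -0.03   -0.01   -0.02    0.99   -0.06]
  [ -0.07   -0.02   -0.08   -0.05   -0.06   -0.03    0.98]
Leontief inverse L = M⁻¹:
  [  1.1199    0.1608    0.0894    0.1798    0.1654    0.1579    0.1417]
  [  0.1223    1.0675    0.1204    0.1673    0.1529    0.1556    0.0985]
  [  0.1407    0.0552    1.1225    0.0984    0.0752    0.0577    0.1447]
  [  0.0497    0.0734    0.1466    1.1183    0.1428    0.0869    0.1373]
  [  0.0373    0.0949    0.0547    0.1158    1.0654    0.0991    0.0836]
  [  0.0655    0.0893    0.0556    0.0411    0.0485    1.0358    0.0843]
  [  0.1008    0.0501    0.1130    0.0897    0.0951    0.0614    1.0591]
Total output x = L · d:
  x_0 = 1.1199·79 + 0.1608·87 + 0.0894·9 + 0.1798·8 + 0.1654·84 + 0.1579·5 + 0.1417·9 = 120.6621
  x_1 = 0.1223·79 + 1.0675·87 + 0.1204·9 + 0.1673·8 + 0.1529·84 + 0.1556·5 + 0.0985·9 = 119.4678
  x_2 = 0.1407·79 + 0.0552·87 + 1.1225·9 + 0.0984·8 + 0.0752·84 + 0.0577·5 + 0.1447·9 = 34.7093
  x_3 = 0.0497·79 + 0.0734·87 + 0.1466·9 + 1.1183·8 + 0.1428·84 + 0.0869·5 + 0.1373·9 = 34.2486
  x_4 = 0.0373·79 + 0.0949·87 + 0.0547·9 + 0.1158·8 + 1.0654·84 + 0.0991·5 + 0.0836·9 = 103.3636
  x_5 = 0.0655·79 + 0.0893·87 + 0.0556·9 + 0.0411·8 + 0.0485·84 + 1.0358·5 + 0.0843·9 = 23.7909
  x_6 = 0.1008·79 + 0.0501·87 + 0.1130·9 + 0.0897·8 + 0.0951·84 + 0.0614·5 + 1.0591·9 = 31.8780

L[6,0] = 0.1008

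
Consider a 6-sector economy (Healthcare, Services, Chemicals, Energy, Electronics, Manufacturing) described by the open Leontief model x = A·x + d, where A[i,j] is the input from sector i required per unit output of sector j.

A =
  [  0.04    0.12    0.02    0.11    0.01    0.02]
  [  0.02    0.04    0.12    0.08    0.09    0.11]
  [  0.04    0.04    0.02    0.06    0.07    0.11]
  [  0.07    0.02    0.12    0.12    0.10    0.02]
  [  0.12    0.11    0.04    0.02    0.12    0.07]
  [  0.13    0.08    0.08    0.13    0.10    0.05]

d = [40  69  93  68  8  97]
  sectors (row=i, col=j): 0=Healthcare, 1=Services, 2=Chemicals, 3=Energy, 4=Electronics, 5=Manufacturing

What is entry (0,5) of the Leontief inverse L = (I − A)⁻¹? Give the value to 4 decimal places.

Form M = I − A:
  [  0.96   -0.12   -0.02   -0.11   -0.01   -0.02]
  [ -0.02    0.96   -0.12   -0.08   -0.09   -0.11]
  [ -0.04   -0.04    0.98   -0.06   -0.07   -0.11]
  [ -0.07   -0.02   -0.12    0.88   -0.10   -0.02]
  [ -0.12   -0.11   -0.04   -0.02    0.88   -0.07]
  [ -0.13   -0.08   -0.08   -0.13   -0.10    0.95]
Leontief inverse L = M⁻¹:
  [  1.0742    0.1517    0.0673    0.1622    0.0578    0.0556]
  [  0.0835    1.0947    0.1741    0.1497    0.1624    0.1638]
  [  0.0899    0.0844    1.0638    0.1159    0.1241    0.1464]
  [  0.1245    0.0717    0.1685    1.1836    0.1643    0.0675]
  [  0.1795    0.1748    0.0948    0.0902    1.1882    0.1244]
  [  0.1975    0.1483    0.1465    0.2160    0.1796    1.1087]
Total output x = L · d:
  x_0 = 1.0742·40 + 0.1517·69 + 0.0673·93 + 0.1622·68 + 0.0578·8 + 0.0556·97 = 76.5828
  x_1 = 0.0835·40 + 1.0947·69 + 0.1741·93 + 0.1497·68 + 0.1624·8 + 0.1638·97 = 122.4304
  x_2 = 0.0899·40 + 0.0844·69 + 1.0638·93 + 0.1159·68 + 0.1241·8 + 0.1464·97 = 131.4254
  x_3 = 0.1245·40 + 0.0717·69 + 0.1685·93 + 1.1836·68 + 0.1643·8 + 0.0675·97 = 113.9379
  x_4 = 0.1795·40 + 0.1748·69 + 0.0948·93 + 0.0902·68 + 1.1882·8 + 0.1244·97 = 55.7644
  x_5 = 0.1975·40 + 0.1483·69 + 0.1465·93 + 0.2160·68 + 0.1796·8 + 1.1087·97 = 155.4238

L[0,5] = 0.0556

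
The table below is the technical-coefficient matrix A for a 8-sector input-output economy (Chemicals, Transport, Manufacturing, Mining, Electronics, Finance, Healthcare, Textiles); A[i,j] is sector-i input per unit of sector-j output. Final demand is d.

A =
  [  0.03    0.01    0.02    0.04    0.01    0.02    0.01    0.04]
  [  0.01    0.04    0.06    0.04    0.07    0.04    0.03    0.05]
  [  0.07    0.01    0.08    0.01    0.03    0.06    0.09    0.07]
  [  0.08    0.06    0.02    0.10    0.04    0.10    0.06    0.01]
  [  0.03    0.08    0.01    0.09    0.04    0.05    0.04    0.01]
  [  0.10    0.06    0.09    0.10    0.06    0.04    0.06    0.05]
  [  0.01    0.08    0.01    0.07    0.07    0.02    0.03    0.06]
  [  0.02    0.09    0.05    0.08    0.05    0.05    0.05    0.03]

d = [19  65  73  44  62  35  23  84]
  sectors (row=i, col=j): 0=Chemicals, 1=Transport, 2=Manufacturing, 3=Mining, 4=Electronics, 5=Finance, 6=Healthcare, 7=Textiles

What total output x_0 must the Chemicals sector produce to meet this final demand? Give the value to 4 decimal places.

Form M = I − A:
  [  0.97   -0.01   -0.02   -0.04   -0.01   -0.02   -0.01   -0.04]
  [ -0.01    0.96   -0.06   -0.04   -0.07   -0.04   -0.03   -0.05]
  [ -0.07   -0.01    0.92   -0.01   -0.03   -0.06   -0.09   -0.07]
  [ -0.08   -0.06   -0.02    0.90   -0.04   -0.10   -0.06   -0.01]
  [ -0.03   -0.08   -0.01   -0.09    0.96   -0.05   -0.04   -0.01]
  [ -0.10   -0.06   -0.09   -0.10   -0.06    0.96   -0.06   -0.05]
  [ -0.01   -0.08   -0.01   -0.07   -0.07   -0.02    0.97   -0.06]
  [ -0.02   -0.09   -0.05   -0.08   -0.05   -0.05   -0.05    0.97]
Leontief inverse L = M⁻¹:
  [  1.0442    0.0259    0.0325    0.0606    0.0229    0.0355    0.0241    0.0509]
  [  0.0358    1.0718    0.0847    0.0784    0.0967    0.0689    0.0582    0.0718]
  [  0.0994    0.0461    1.1095    0.0532    0.0610    0.0898    0.1219    0.0999]
  [  0.1184    0.1005    0.0518    1.1552    0.0759    0.1382    0.0943    0.0394]
  [  0.0570    0.1116    0.0332    0.1315    1.0684    0.0802    0.0659    0.0311]
  [  0.1410    0.1053    0.1263    0.1584    0.0994    1.0851    0.1018    0.0852]
  [  0.0335    0.1145    0.0324    0.1116    0.0987    0.0504    1.0560    0.0797]
  [  0.0517    0.1277    0.0799    0.1272    0.0841    0.0858    0.0830    1.0571]
Total output x = L · d:
  x_0 = 1.0442·19 + 0.0259·65 + 0.0325·73 + 0.0606·44 + 0.0229·62 + 0.0355·35 + 0.0241·23 + 0.0509·84 = 34.0548
  x_1 = 0.0358·19 + 1.0718·65 + 0.0847·73 + 0.0784·44 + 0.0967·62 + 0.0689·35 + 0.0582·23 + 0.0718·84 = 95.7515
  x_2 = 0.0994·19 + 0.0461·65 + 1.1095·73 + 0.0532·44 + 0.0610·62 + 0.0898·35 + 0.1219·23 + 0.0999·84 = 106.3413
  x_3 = 0.1184·19 + 0.1005·65 + 0.0518·73 + 1.1552·44 + 0.0759·62 + 0.1382·35 + 0.0943·23 + 0.0394·84 = 78.4121
  x_4 = 0.0570·19 + 0.1116·65 + 0.0332·73 + 0.1315·44 + 1.0684·62 + 0.0802·35 + 0.0659·23 + 0.0311·84 = 89.7245
  x_5 = 0.1410·19 + 0.1053·65 + 0.1263·73 + 0.1584·44 + 0.0994·62 + 1.0851·35 + 0.1018·23 + 0.0852·84 = 79.3559
  x_6 = 0.0335·19 + 0.1145·65 + 0.0324·73 + 0.1116·44 + 0.0987·62 + 0.0504·35 + 1.0560·23 + 0.0797·84 = 54.2261
  x_7 = 0.0517·19 + 0.1277·65 + 0.0799·73 + 0.1272·44 + 0.0841·62 + 0.0858·35 + 0.0830·23 + 1.0571·84 = 119.6434

34.0548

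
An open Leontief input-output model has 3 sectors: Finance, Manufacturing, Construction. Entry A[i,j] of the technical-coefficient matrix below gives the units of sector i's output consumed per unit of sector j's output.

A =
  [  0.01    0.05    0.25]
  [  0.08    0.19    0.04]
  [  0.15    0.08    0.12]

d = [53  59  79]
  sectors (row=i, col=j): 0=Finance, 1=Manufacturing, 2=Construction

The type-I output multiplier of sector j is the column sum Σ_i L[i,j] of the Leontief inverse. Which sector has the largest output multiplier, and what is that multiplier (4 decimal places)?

Form M = I − A:
  [  0.99   -0.05   -0.25]
  [ -0.08    0.81   -0.04]
  [ -0.15   -0.08    0.88]
Leontief inverse L = M⁻¹:
  [  1.0643    0.0960    0.3067]
  [  0.1146    1.2505    0.0894]
  [  0.1918    0.1300    1.1968]
Total output x = L · d:
  x_0 = 1.0643·53 + 0.0960·59 + 0.3067·79 = 86.3050
  x_1 = 0.1146·53 + 1.2505·59 + 0.0894·79 = 86.9133
  x_2 = 0.1918·53 + 0.1300·59 + 1.1968·79 = 112.3850
Output multipliers (column sums of L):
  Finance: 1.3708
  Manufacturing: 1.4765
  Construction: 1.5929

Construction (1.5929)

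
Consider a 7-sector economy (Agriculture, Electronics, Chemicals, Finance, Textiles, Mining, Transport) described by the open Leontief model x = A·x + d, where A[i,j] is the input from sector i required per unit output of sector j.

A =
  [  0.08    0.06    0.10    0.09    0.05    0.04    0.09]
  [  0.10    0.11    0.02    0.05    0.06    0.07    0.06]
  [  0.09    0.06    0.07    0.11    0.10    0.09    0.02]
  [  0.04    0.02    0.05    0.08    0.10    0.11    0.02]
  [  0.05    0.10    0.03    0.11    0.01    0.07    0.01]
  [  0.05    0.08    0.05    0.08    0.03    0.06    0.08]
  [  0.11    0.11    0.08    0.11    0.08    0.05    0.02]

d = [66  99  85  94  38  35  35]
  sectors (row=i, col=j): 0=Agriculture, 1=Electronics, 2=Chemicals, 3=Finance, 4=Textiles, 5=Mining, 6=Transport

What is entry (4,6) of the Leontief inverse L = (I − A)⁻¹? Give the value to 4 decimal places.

Form M = I − A:
  [  0.92   -0.06   -0.10   -0.09   -0.05   -0.04   -0.09]
  [ -0.10    0.89   -0.02   -0.05   -0.06   -0.07   -0.06]
  [ -0.09   -0.06    0.93   -0.11   -0.10   -0.09   -0.02]
  [ -0.04   -0.02   -0.05    0.92   -0.10   -0.11   -0.02]
  [ -0.05   -0.10   -0.03   -0.11    0.99   -0.07   -0.01]
  [ -0.05   -0.08   -0.05   -0.08   -0.03    0.94   -0.08]
  [ -0.11   -0.11   -0.08   -0.11   -0.08   -0.05    0.98]
Leontief inverse L = M⁻¹:
  [  1.1521    0.1311    0.1571    0.1774    0.1138    0.1100    0.1308]
  [  0.1659    1.1793    0.0694    0.1256    0.1118    0.1300    0.1032]
  [  0.1582    0.1315    1.1252    0.1981    0.1598    0.1628    0.0645]
  [  0.0903    0.0757    0.0913    1.1488    0.1438    0.1662    0.0533]
  [  0.0994    0.1500    0.0673    0.1680    1.0552    0.1224    0.0439]
  [  0.1104    0.1414    0.0958    0.1509    0.0823    1.1182    0.1159]
  [  0.1847    0.1858    0.1379    0.2006    0.1448    0.1259    1.0674]
Total output x = L · d:
  x_0 = 1.1521·66 + 0.1311·99 + 0.1571·85 + 0.1774·94 + 0.1138·38 + 0.1100·35 + 0.1308·35 = 131.7996
  x_1 = 0.1659·66 + 1.1793·99 + 0.0694·85 + 0.1256·94 + 0.1118·38 + 0.1300·35 + 0.1032·35 = 157.8254
  x_2 = 0.1582·66 + 0.1315·99 + 1.1252·85 + 0.1981·94 + 0.1598·38 + 0.1628·35 + 0.0645·35 = 151.7606
  x_3 = 0.0903·66 + 0.0757·99 + 0.0913·85 + 1.1488·94 + 0.1438·38 + 0.1662·35 + 0.0533·35 = 142.3504
  x_4 = 0.0994·66 + 0.1500·99 + 0.0673·85 + 0.1680·94 + 1.0552·38 + 0.1224·35 + 0.0439·35 = 88.8517
  x_5 = 0.1104·66 + 0.1414·99 + 0.0958·85 + 0.1509·94 + 0.0823·38 + 1.1182·35 + 0.1159·35 = 89.9278
  x_6 = 0.1847·66 + 0.1858·99 + 0.1379·85 + 0.2006·94 + 0.1448·38 + 0.1259·35 + 1.0674·35 = 108.4313

L[4,6] = 0.0439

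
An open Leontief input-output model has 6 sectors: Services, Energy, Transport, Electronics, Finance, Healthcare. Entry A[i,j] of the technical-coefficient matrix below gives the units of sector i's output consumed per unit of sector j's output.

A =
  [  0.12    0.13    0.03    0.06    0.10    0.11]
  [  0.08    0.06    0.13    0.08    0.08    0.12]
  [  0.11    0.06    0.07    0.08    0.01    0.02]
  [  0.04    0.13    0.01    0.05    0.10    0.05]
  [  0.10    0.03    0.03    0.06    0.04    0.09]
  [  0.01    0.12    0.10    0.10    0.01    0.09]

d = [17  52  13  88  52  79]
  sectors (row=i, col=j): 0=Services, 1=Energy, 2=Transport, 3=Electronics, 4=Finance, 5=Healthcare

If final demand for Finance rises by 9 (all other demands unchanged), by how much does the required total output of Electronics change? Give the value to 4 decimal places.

Form M = I − A:
  [  0.88   -0.13   -0.03   -0.06   -0.10   -0.11]
  [ -0.08    0.94   -0.13   -0.08   -0.08   -0.12]
  [ -0.11   -0.06    0.93   -0.08   -0.01   -0.02]
  [ -0.04   -0.13   -0.01    0.95   -0.10   -0.05]
  [ -0.10   -0.03   -0.03   -0.06    0.96   -0.09]
  [ -0.01   -0.12   -0.10   -0.10   -0.01    0.91]
Leontief inverse L = M⁻¹:
  [  1.1950    0.2204    0.0973    0.1332    0.1598    0.1988]
  [  0.1523    1.1472    0.1921    0.1512    0.1313    0.1952]
  [  0.1620    0.1212    1.1082    0.1246    0.0522    0.0719]
  [  0.0915    0.1871    0.0575    1.0997    0.1414    0.1114]
  [  0.1459    0.0920    0.0689    0.1060    1.0778    0.1437]
  [  0.0627    0.1886    0.1553    0.1571    0.0522    1.1486]
Total output x = L · d:
  x_0 = 1.1950·17 + 0.2204·52 + 0.0973·13 + 0.1332·88 + 0.1598·52 + 0.1988·79 = 68.7811
  x_1 = 0.1523·17 + 1.1472·52 + 0.1921·13 + 0.1512·88 + 0.1313·52 + 0.1952·79 = 100.2956
  x_2 = 0.1620·17 + 0.1212·52 + 1.1082·13 + 0.1246·88 + 0.0522·52 + 0.0719·79 = 42.8309
  x_3 = 0.0915·17 + 0.1871·52 + 0.0575·13 + 1.0997·88 + 0.1414·52 + 0.1114·79 = 124.9624
  x_4 = 0.1459·17 + 0.0920·52 + 0.0689·13 + 0.1060·88 + 1.0778·52 + 0.1437·79 = 84.8798
  x_5 = 0.0627·17 + 0.1886·52 + 0.1553·13 + 0.1571·88 + 0.0522·52 + 1.1486·79 = 120.1664
Δx_3 = L[3,4] · Δd_4 = 0.1414 · 9 = 1.2729

1.2729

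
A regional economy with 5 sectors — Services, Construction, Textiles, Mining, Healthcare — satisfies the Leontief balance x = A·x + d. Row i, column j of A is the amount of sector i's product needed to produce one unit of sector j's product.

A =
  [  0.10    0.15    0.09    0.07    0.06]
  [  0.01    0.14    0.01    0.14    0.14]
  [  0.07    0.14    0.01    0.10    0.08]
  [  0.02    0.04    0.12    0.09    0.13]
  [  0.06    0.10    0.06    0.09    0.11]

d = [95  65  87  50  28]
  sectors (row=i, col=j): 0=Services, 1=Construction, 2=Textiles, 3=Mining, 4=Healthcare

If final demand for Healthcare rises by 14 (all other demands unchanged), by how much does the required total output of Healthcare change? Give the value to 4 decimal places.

Form M = I − A:
  [  0.90   -0.15   -0.09   -0.07   -0.06]
  [ -0.01    0.86   -0.01   -0.14   -0.14]
  [ -0.07   -0.14    0.99   -0.10   -0.08]
  [ -0.02   -0.04   -0.12    0.91   -0.13]
  [ -0.06   -0.10   -0.06   -0.09    0.89]
Leontief inverse L = M⁻¹:
  [  1.1377    0.2448    0.1337    0.1547    0.1498]
  [  0.0381    1.2156    0.0563    0.2190    0.2308]
  [  0.0987    0.2151    1.0518    0.1721    0.1602]
  [  0.0530    0.1127    0.1587    1.1580    0.2047]
  [  0.0930    0.1790    0.1023    0.1637    1.1911]
Total output x = L · d:
  x_0 = 1.1377·95 + 0.2448·65 + 0.1337·87 + 0.1547·50 + 0.1498·28 = 147.5540
  x_1 = 0.0381·95 + 1.2156·65 + 0.0563·87 + 0.2190·50 + 0.2308·28 = 104.9472
  x_2 = 0.0987·95 + 0.2151·65 + 1.0518·87 + 0.1721·50 + 0.1602·28 = 127.9539
  x_3 = 0.0530·95 + 0.1127·65 + 0.1587·87 + 1.1580·50 + 0.2047·28 = 89.8037
  x_4 = 0.0930·95 + 0.1790·65 + 0.1023·87 + 0.1637·50 + 1.1911·28 = 70.9073
Δx_4 = L[4,4] · Δd_4 = 1.1911 · 14 = 16.6759

16.6759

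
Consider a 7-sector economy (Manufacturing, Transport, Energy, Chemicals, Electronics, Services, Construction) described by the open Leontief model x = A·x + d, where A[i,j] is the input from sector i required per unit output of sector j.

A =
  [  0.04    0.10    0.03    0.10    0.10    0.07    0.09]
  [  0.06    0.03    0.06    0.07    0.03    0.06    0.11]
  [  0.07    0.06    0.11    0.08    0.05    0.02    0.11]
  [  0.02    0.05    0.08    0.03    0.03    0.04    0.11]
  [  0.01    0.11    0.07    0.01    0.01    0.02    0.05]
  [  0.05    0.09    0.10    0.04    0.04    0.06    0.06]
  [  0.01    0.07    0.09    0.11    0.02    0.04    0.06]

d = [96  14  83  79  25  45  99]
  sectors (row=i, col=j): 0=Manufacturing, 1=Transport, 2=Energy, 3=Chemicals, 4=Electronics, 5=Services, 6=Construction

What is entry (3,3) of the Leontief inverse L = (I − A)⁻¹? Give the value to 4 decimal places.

Form M = I − A:
  [  0.96   -0.10   -0.03   -0.10   -0.10   -0.07   -0.09]
  [ -0.06    0.97   -0.06   -0.07   -0.03   -0.06   -0.11]
  [ -0.07   -0.06    0.89   -0.08   -0.05   -0.02   -0.11]
  [ -0.02   -0.05   -0.08    0.97   -0.03   -0.04   -0.11]
  [ -0.01   -0.11   -0.07   -0.01    0.99   -0.02   -0.05]
  [ -0.05   -0.09   -0.10   -0.04   -0.04    0.94   -0.06]
  [ -0.01   -0.07   -0.09   -0.11   -0.02   -0.04    0.94]
Leontief inverse L = M⁻¹:
  [  1.0710    0.1614    0.1001    0.1549    0.1305    0.1086    0.1651]
  [  0.0859    1.0808    0.1188    0.1205    0.0582    0.0916    0.1717]
  [  0.1021    0.1189    1.1794    0.1407    0.0838    0.0560    0.1862]
  [  0.0434    0.0919    0.1323    1.0747    0.0524    0.0657    0.1631]
  [  0.0315    0.1396    0.1097    0.0454    1.0280    0.0414    0.0948]
  [  0.0816    0.1418    0.1619    0.0923    0.0703    1.0933    0.1277]
  [  0.0368    0.1133    0.1475    0.1547    0.0447    0.0684    1.1227]
Total output x = L · d:
  x_0 = 1.0710·96 + 0.1614·14 + 0.1001·83 + 0.1549·79 + 0.1305·25 + 0.1086·45 + 0.1651·99 = 150.1143
  x_1 = 0.0859·96 + 1.0808·14 + 0.1188·83 + 0.1205·79 + 0.0582·25 + 0.0916·45 + 0.1717·99 = 65.3299
  x_2 = 0.1021·96 + 0.1189·14 + 1.1794·83 + 0.1407·79 + 0.0838·25 + 0.0560·45 + 0.1862·99 = 143.5111
  x_3 = 0.0434·96 + 0.0919·14 + 0.1323·83 + 1.0747·79 + 0.0524·25 + 0.0657·45 + 0.1631·99 = 121.7494
  x_4 = 0.0315·96 + 0.1396·14 + 0.1097·83 + 0.0454·79 + 1.0280·25 + 0.0414·45 + 0.0948·99 = 54.6265
  x_5 = 0.0816·96 + 0.1418·14 + 0.1619·83 + 0.0923·79 + 0.0703·25 + 1.0933·45 + 0.1277·99 = 94.1359
  x_6 = 0.0368·96 + 0.1133·14 + 0.1475·83 + 0.1547·79 + 0.0447·25 + 0.0684·45 + 1.1227·99 = 144.9368

L[3,3] = 1.0747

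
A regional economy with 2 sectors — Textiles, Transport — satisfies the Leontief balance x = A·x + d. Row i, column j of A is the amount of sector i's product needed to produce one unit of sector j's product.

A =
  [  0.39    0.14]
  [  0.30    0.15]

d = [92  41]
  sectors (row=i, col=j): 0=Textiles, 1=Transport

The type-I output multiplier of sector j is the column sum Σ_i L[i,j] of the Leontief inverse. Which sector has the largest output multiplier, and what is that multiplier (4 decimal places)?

Form M = I − A:
  [  0.61   -0.14]
  [ -0.30    0.85]
Leontief inverse L = M⁻¹:
  [  1.7838    0.2938]
  [  0.6296    1.2802]
Total output x = L · d:
  x_0 = 1.7838·92 + 0.2938·41 = 176.1595
  x_1 = 0.6296·92 + 1.2802·41 = 110.4092
Output multipliers (column sums of L):
  Textiles: 2.4134
  Transport: 1.5740

Textiles (2.4134)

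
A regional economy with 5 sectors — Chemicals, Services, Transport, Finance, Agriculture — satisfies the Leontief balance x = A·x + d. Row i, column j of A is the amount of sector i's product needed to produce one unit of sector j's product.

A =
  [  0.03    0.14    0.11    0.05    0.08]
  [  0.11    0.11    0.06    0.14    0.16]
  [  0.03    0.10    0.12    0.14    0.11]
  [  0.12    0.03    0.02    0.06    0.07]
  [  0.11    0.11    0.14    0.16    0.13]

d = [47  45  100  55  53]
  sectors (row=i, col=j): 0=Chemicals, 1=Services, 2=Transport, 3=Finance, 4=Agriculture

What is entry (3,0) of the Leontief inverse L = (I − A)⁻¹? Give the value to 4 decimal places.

Form M = I − A:
  [  0.97   -0.14   -0.11   -0.05   -0.08]
  [ -0.11    0.89   -0.06   -0.14   -0.16]
  [ -0.03   -0.10    0.88   -0.14   -0.11]
  [ -0.12   -0.03   -0.02    0.94   -0.07]
  [ -0.11   -0.11   -0.14   -0.16    0.87]
Leontief inverse L = M⁻¹:
  [  1.1001    0.2206    0.1841    0.1489    0.1770]
  [  0.2082    1.2185    0.1604    0.2649    0.2848]
  [  0.1143    0.1886    1.2038    0.2505    0.2175]
  [  0.1655    0.0881    0.0729    1.1188    0.1307]
  [  0.2142    0.2285    0.2507    0.2984    1.2669]
Total output x = L · d:
  x_0 = 1.1001·47 + 0.2206·45 + 0.1841·100 + 0.1489·55 + 0.1770·53 = 97.6176
  x_1 = 0.2082·47 + 1.2185·45 + 0.1604·100 + 0.2649·55 + 0.2848·53 = 110.3323
  x_2 = 0.1143·47 + 0.1886·45 + 1.2038·100 + 0.2505·55 + 0.2175·53 = 159.5434
  x_3 = 0.1655·47 + 0.0881·45 + 0.0729·100 + 1.1188·55 + 0.1307·53 = 87.4929
  x_4 = 0.2142·47 + 0.2285·45 + 0.2507·100 + 0.2984·55 + 1.2669·53 = 128.9763

L[3,0] = 0.1655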